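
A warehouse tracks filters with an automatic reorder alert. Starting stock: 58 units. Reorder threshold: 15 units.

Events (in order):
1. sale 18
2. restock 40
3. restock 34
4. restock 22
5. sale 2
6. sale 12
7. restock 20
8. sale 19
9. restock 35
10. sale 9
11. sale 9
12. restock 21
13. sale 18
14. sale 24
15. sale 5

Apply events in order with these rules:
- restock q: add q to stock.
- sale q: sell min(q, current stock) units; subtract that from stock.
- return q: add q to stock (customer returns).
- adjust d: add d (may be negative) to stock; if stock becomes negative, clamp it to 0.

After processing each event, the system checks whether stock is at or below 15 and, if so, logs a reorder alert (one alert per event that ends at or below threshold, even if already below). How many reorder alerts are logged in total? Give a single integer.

Answer: 0

Derivation:
Processing events:
Start: stock = 58
  Event 1 (sale 18): sell min(18,58)=18. stock: 58 - 18 = 40. total_sold = 18
  Event 2 (restock 40): 40 + 40 = 80
  Event 3 (restock 34): 80 + 34 = 114
  Event 4 (restock 22): 114 + 22 = 136
  Event 5 (sale 2): sell min(2,136)=2. stock: 136 - 2 = 134. total_sold = 20
  Event 6 (sale 12): sell min(12,134)=12. stock: 134 - 12 = 122. total_sold = 32
  Event 7 (restock 20): 122 + 20 = 142
  Event 8 (sale 19): sell min(19,142)=19. stock: 142 - 19 = 123. total_sold = 51
  Event 9 (restock 35): 123 + 35 = 158
  Event 10 (sale 9): sell min(9,158)=9. stock: 158 - 9 = 149. total_sold = 60
  Event 11 (sale 9): sell min(9,149)=9. stock: 149 - 9 = 140. total_sold = 69
  Event 12 (restock 21): 140 + 21 = 161
  Event 13 (sale 18): sell min(18,161)=18. stock: 161 - 18 = 143. total_sold = 87
  Event 14 (sale 24): sell min(24,143)=24. stock: 143 - 24 = 119. total_sold = 111
  Event 15 (sale 5): sell min(5,119)=5. stock: 119 - 5 = 114. total_sold = 116
Final: stock = 114, total_sold = 116

Checking against threshold 15:
  After event 1: stock=40 > 15
  After event 2: stock=80 > 15
  After event 3: stock=114 > 15
  After event 4: stock=136 > 15
  After event 5: stock=134 > 15
  After event 6: stock=122 > 15
  After event 7: stock=142 > 15
  After event 8: stock=123 > 15
  After event 9: stock=158 > 15
  After event 10: stock=149 > 15
  After event 11: stock=140 > 15
  After event 12: stock=161 > 15
  After event 13: stock=143 > 15
  After event 14: stock=119 > 15
  After event 15: stock=114 > 15
Alert events: []. Count = 0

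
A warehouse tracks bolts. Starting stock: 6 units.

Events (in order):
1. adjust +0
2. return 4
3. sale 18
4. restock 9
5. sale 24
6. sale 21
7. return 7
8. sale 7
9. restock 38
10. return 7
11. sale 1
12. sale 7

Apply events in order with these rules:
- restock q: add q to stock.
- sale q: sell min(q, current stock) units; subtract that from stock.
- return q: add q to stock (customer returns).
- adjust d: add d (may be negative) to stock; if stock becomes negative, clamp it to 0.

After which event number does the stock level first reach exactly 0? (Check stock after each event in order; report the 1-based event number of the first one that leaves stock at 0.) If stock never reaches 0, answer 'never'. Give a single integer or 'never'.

Answer: 3

Derivation:
Processing events:
Start: stock = 6
  Event 1 (adjust +0): 6 + 0 = 6
  Event 2 (return 4): 6 + 4 = 10
  Event 3 (sale 18): sell min(18,10)=10. stock: 10 - 10 = 0. total_sold = 10
  Event 4 (restock 9): 0 + 9 = 9
  Event 5 (sale 24): sell min(24,9)=9. stock: 9 - 9 = 0. total_sold = 19
  Event 6 (sale 21): sell min(21,0)=0. stock: 0 - 0 = 0. total_sold = 19
  Event 7 (return 7): 0 + 7 = 7
  Event 8 (sale 7): sell min(7,7)=7. stock: 7 - 7 = 0. total_sold = 26
  Event 9 (restock 38): 0 + 38 = 38
  Event 10 (return 7): 38 + 7 = 45
  Event 11 (sale 1): sell min(1,45)=1. stock: 45 - 1 = 44. total_sold = 27
  Event 12 (sale 7): sell min(7,44)=7. stock: 44 - 7 = 37. total_sold = 34
Final: stock = 37, total_sold = 34

First zero at event 3.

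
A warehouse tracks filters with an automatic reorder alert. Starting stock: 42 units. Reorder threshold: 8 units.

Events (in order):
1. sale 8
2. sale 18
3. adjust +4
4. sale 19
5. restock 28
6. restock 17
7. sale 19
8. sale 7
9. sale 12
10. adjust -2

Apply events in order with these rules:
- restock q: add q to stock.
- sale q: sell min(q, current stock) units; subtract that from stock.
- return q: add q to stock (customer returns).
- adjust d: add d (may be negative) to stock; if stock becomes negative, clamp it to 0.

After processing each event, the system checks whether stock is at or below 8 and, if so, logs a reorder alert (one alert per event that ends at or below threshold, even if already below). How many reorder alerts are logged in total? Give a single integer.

Processing events:
Start: stock = 42
  Event 1 (sale 8): sell min(8,42)=8. stock: 42 - 8 = 34. total_sold = 8
  Event 2 (sale 18): sell min(18,34)=18. stock: 34 - 18 = 16. total_sold = 26
  Event 3 (adjust +4): 16 + 4 = 20
  Event 4 (sale 19): sell min(19,20)=19. stock: 20 - 19 = 1. total_sold = 45
  Event 5 (restock 28): 1 + 28 = 29
  Event 6 (restock 17): 29 + 17 = 46
  Event 7 (sale 19): sell min(19,46)=19. stock: 46 - 19 = 27. total_sold = 64
  Event 8 (sale 7): sell min(7,27)=7. stock: 27 - 7 = 20. total_sold = 71
  Event 9 (sale 12): sell min(12,20)=12. stock: 20 - 12 = 8. total_sold = 83
  Event 10 (adjust -2): 8 + -2 = 6
Final: stock = 6, total_sold = 83

Checking against threshold 8:
  After event 1: stock=34 > 8
  After event 2: stock=16 > 8
  After event 3: stock=20 > 8
  After event 4: stock=1 <= 8 -> ALERT
  After event 5: stock=29 > 8
  After event 6: stock=46 > 8
  After event 7: stock=27 > 8
  After event 8: stock=20 > 8
  After event 9: stock=8 <= 8 -> ALERT
  After event 10: stock=6 <= 8 -> ALERT
Alert events: [4, 9, 10]. Count = 3

Answer: 3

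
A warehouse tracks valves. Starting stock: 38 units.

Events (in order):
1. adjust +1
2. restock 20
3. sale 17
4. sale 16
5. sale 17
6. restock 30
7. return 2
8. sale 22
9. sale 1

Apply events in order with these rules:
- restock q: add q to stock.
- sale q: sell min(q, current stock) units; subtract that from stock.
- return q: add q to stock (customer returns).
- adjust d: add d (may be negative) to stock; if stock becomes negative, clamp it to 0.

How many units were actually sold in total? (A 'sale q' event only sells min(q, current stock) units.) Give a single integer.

Answer: 73

Derivation:
Processing events:
Start: stock = 38
  Event 1 (adjust +1): 38 + 1 = 39
  Event 2 (restock 20): 39 + 20 = 59
  Event 3 (sale 17): sell min(17,59)=17. stock: 59 - 17 = 42. total_sold = 17
  Event 4 (sale 16): sell min(16,42)=16. stock: 42 - 16 = 26. total_sold = 33
  Event 5 (sale 17): sell min(17,26)=17. stock: 26 - 17 = 9. total_sold = 50
  Event 6 (restock 30): 9 + 30 = 39
  Event 7 (return 2): 39 + 2 = 41
  Event 8 (sale 22): sell min(22,41)=22. stock: 41 - 22 = 19. total_sold = 72
  Event 9 (sale 1): sell min(1,19)=1. stock: 19 - 1 = 18. total_sold = 73
Final: stock = 18, total_sold = 73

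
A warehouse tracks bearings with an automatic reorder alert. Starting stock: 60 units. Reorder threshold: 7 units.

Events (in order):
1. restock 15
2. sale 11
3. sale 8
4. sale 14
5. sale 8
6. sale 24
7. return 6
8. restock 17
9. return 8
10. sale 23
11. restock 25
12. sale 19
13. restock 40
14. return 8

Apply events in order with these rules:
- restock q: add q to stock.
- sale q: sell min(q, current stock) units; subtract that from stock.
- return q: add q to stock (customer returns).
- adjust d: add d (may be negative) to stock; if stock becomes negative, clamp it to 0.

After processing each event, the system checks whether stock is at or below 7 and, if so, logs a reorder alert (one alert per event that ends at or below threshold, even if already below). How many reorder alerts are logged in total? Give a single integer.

Processing events:
Start: stock = 60
  Event 1 (restock 15): 60 + 15 = 75
  Event 2 (sale 11): sell min(11,75)=11. stock: 75 - 11 = 64. total_sold = 11
  Event 3 (sale 8): sell min(8,64)=8. stock: 64 - 8 = 56. total_sold = 19
  Event 4 (sale 14): sell min(14,56)=14. stock: 56 - 14 = 42. total_sold = 33
  Event 5 (sale 8): sell min(8,42)=8. stock: 42 - 8 = 34. total_sold = 41
  Event 6 (sale 24): sell min(24,34)=24. stock: 34 - 24 = 10. total_sold = 65
  Event 7 (return 6): 10 + 6 = 16
  Event 8 (restock 17): 16 + 17 = 33
  Event 9 (return 8): 33 + 8 = 41
  Event 10 (sale 23): sell min(23,41)=23. stock: 41 - 23 = 18. total_sold = 88
  Event 11 (restock 25): 18 + 25 = 43
  Event 12 (sale 19): sell min(19,43)=19. stock: 43 - 19 = 24. total_sold = 107
  Event 13 (restock 40): 24 + 40 = 64
  Event 14 (return 8): 64 + 8 = 72
Final: stock = 72, total_sold = 107

Checking against threshold 7:
  After event 1: stock=75 > 7
  After event 2: stock=64 > 7
  After event 3: stock=56 > 7
  After event 4: stock=42 > 7
  After event 5: stock=34 > 7
  After event 6: stock=10 > 7
  After event 7: stock=16 > 7
  After event 8: stock=33 > 7
  After event 9: stock=41 > 7
  After event 10: stock=18 > 7
  After event 11: stock=43 > 7
  After event 12: stock=24 > 7
  After event 13: stock=64 > 7
  After event 14: stock=72 > 7
Alert events: []. Count = 0

Answer: 0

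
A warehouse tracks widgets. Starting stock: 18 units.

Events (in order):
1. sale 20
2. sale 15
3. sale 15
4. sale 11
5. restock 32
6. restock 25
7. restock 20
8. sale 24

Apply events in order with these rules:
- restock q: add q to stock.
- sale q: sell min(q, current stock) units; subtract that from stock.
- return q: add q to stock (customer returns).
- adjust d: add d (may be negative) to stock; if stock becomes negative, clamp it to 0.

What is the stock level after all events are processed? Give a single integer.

Processing events:
Start: stock = 18
  Event 1 (sale 20): sell min(20,18)=18. stock: 18 - 18 = 0. total_sold = 18
  Event 2 (sale 15): sell min(15,0)=0. stock: 0 - 0 = 0. total_sold = 18
  Event 3 (sale 15): sell min(15,0)=0. stock: 0 - 0 = 0. total_sold = 18
  Event 4 (sale 11): sell min(11,0)=0. stock: 0 - 0 = 0. total_sold = 18
  Event 5 (restock 32): 0 + 32 = 32
  Event 6 (restock 25): 32 + 25 = 57
  Event 7 (restock 20): 57 + 20 = 77
  Event 8 (sale 24): sell min(24,77)=24. stock: 77 - 24 = 53. total_sold = 42
Final: stock = 53, total_sold = 42

Answer: 53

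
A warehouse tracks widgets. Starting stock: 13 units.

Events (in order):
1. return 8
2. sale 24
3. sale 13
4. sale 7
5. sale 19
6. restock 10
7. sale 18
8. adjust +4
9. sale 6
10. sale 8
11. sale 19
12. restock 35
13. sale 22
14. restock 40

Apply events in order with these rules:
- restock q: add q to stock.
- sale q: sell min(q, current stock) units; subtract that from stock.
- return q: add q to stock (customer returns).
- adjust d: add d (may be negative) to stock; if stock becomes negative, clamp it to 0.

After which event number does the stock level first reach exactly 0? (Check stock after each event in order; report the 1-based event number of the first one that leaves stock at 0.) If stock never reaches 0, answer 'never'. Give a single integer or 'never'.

Processing events:
Start: stock = 13
  Event 1 (return 8): 13 + 8 = 21
  Event 2 (sale 24): sell min(24,21)=21. stock: 21 - 21 = 0. total_sold = 21
  Event 3 (sale 13): sell min(13,0)=0. stock: 0 - 0 = 0. total_sold = 21
  Event 4 (sale 7): sell min(7,0)=0. stock: 0 - 0 = 0. total_sold = 21
  Event 5 (sale 19): sell min(19,0)=0. stock: 0 - 0 = 0. total_sold = 21
  Event 6 (restock 10): 0 + 10 = 10
  Event 7 (sale 18): sell min(18,10)=10. stock: 10 - 10 = 0. total_sold = 31
  Event 8 (adjust +4): 0 + 4 = 4
  Event 9 (sale 6): sell min(6,4)=4. stock: 4 - 4 = 0. total_sold = 35
  Event 10 (sale 8): sell min(8,0)=0. stock: 0 - 0 = 0. total_sold = 35
  Event 11 (sale 19): sell min(19,0)=0. stock: 0 - 0 = 0. total_sold = 35
  Event 12 (restock 35): 0 + 35 = 35
  Event 13 (sale 22): sell min(22,35)=22. stock: 35 - 22 = 13. total_sold = 57
  Event 14 (restock 40): 13 + 40 = 53
Final: stock = 53, total_sold = 57

First zero at event 2.

Answer: 2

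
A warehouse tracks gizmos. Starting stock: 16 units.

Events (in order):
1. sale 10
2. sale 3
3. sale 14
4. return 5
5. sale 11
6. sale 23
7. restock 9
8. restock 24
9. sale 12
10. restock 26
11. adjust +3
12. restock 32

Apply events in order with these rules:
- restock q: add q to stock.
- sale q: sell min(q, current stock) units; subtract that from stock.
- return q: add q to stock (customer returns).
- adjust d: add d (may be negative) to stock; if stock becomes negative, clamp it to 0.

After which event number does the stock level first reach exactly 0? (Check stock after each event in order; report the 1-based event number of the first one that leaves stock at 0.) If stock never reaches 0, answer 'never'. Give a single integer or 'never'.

Answer: 3

Derivation:
Processing events:
Start: stock = 16
  Event 1 (sale 10): sell min(10,16)=10. stock: 16 - 10 = 6. total_sold = 10
  Event 2 (sale 3): sell min(3,6)=3. stock: 6 - 3 = 3. total_sold = 13
  Event 3 (sale 14): sell min(14,3)=3. stock: 3 - 3 = 0. total_sold = 16
  Event 4 (return 5): 0 + 5 = 5
  Event 5 (sale 11): sell min(11,5)=5. stock: 5 - 5 = 0. total_sold = 21
  Event 6 (sale 23): sell min(23,0)=0. stock: 0 - 0 = 0. total_sold = 21
  Event 7 (restock 9): 0 + 9 = 9
  Event 8 (restock 24): 9 + 24 = 33
  Event 9 (sale 12): sell min(12,33)=12. stock: 33 - 12 = 21. total_sold = 33
  Event 10 (restock 26): 21 + 26 = 47
  Event 11 (adjust +3): 47 + 3 = 50
  Event 12 (restock 32): 50 + 32 = 82
Final: stock = 82, total_sold = 33

First zero at event 3.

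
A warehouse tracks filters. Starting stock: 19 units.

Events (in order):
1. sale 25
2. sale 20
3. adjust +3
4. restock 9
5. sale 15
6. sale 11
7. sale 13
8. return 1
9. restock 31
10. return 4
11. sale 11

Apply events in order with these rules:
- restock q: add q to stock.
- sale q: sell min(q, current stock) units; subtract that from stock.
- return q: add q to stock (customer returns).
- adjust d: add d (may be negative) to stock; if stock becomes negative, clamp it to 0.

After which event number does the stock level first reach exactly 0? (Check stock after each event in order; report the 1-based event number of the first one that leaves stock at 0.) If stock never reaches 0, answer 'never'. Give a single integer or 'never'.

Processing events:
Start: stock = 19
  Event 1 (sale 25): sell min(25,19)=19. stock: 19 - 19 = 0. total_sold = 19
  Event 2 (sale 20): sell min(20,0)=0. stock: 0 - 0 = 0. total_sold = 19
  Event 3 (adjust +3): 0 + 3 = 3
  Event 4 (restock 9): 3 + 9 = 12
  Event 5 (sale 15): sell min(15,12)=12. stock: 12 - 12 = 0. total_sold = 31
  Event 6 (sale 11): sell min(11,0)=0. stock: 0 - 0 = 0. total_sold = 31
  Event 7 (sale 13): sell min(13,0)=0. stock: 0 - 0 = 0. total_sold = 31
  Event 8 (return 1): 0 + 1 = 1
  Event 9 (restock 31): 1 + 31 = 32
  Event 10 (return 4): 32 + 4 = 36
  Event 11 (sale 11): sell min(11,36)=11. stock: 36 - 11 = 25. total_sold = 42
Final: stock = 25, total_sold = 42

First zero at event 1.

Answer: 1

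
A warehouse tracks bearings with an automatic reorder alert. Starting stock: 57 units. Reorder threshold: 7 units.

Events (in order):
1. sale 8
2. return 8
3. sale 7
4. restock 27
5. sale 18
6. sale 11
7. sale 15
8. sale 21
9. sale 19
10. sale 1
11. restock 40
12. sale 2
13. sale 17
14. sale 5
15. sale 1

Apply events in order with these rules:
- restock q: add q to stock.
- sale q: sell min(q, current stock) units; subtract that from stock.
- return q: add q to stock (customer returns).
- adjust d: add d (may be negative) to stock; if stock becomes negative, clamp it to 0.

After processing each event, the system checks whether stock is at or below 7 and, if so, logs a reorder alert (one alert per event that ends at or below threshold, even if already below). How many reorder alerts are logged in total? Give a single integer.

Processing events:
Start: stock = 57
  Event 1 (sale 8): sell min(8,57)=8. stock: 57 - 8 = 49. total_sold = 8
  Event 2 (return 8): 49 + 8 = 57
  Event 3 (sale 7): sell min(7,57)=7. stock: 57 - 7 = 50. total_sold = 15
  Event 4 (restock 27): 50 + 27 = 77
  Event 5 (sale 18): sell min(18,77)=18. stock: 77 - 18 = 59. total_sold = 33
  Event 6 (sale 11): sell min(11,59)=11. stock: 59 - 11 = 48. total_sold = 44
  Event 7 (sale 15): sell min(15,48)=15. stock: 48 - 15 = 33. total_sold = 59
  Event 8 (sale 21): sell min(21,33)=21. stock: 33 - 21 = 12. total_sold = 80
  Event 9 (sale 19): sell min(19,12)=12. stock: 12 - 12 = 0. total_sold = 92
  Event 10 (sale 1): sell min(1,0)=0. stock: 0 - 0 = 0. total_sold = 92
  Event 11 (restock 40): 0 + 40 = 40
  Event 12 (sale 2): sell min(2,40)=2. stock: 40 - 2 = 38. total_sold = 94
  Event 13 (sale 17): sell min(17,38)=17. stock: 38 - 17 = 21. total_sold = 111
  Event 14 (sale 5): sell min(5,21)=5. stock: 21 - 5 = 16. total_sold = 116
  Event 15 (sale 1): sell min(1,16)=1. stock: 16 - 1 = 15. total_sold = 117
Final: stock = 15, total_sold = 117

Checking against threshold 7:
  After event 1: stock=49 > 7
  After event 2: stock=57 > 7
  After event 3: stock=50 > 7
  After event 4: stock=77 > 7
  After event 5: stock=59 > 7
  After event 6: stock=48 > 7
  After event 7: stock=33 > 7
  After event 8: stock=12 > 7
  After event 9: stock=0 <= 7 -> ALERT
  After event 10: stock=0 <= 7 -> ALERT
  After event 11: stock=40 > 7
  After event 12: stock=38 > 7
  After event 13: stock=21 > 7
  After event 14: stock=16 > 7
  After event 15: stock=15 > 7
Alert events: [9, 10]. Count = 2

Answer: 2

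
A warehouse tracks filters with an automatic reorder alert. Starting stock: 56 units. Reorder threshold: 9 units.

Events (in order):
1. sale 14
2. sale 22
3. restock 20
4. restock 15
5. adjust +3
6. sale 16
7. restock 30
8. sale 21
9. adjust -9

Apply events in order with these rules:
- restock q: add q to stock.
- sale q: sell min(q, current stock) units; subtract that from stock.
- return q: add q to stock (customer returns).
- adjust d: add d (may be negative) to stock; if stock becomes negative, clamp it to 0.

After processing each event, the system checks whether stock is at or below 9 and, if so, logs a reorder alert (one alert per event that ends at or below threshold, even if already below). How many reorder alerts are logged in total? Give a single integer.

Answer: 0

Derivation:
Processing events:
Start: stock = 56
  Event 1 (sale 14): sell min(14,56)=14. stock: 56 - 14 = 42. total_sold = 14
  Event 2 (sale 22): sell min(22,42)=22. stock: 42 - 22 = 20. total_sold = 36
  Event 3 (restock 20): 20 + 20 = 40
  Event 4 (restock 15): 40 + 15 = 55
  Event 5 (adjust +3): 55 + 3 = 58
  Event 6 (sale 16): sell min(16,58)=16. stock: 58 - 16 = 42. total_sold = 52
  Event 7 (restock 30): 42 + 30 = 72
  Event 8 (sale 21): sell min(21,72)=21. stock: 72 - 21 = 51. total_sold = 73
  Event 9 (adjust -9): 51 + -9 = 42
Final: stock = 42, total_sold = 73

Checking against threshold 9:
  After event 1: stock=42 > 9
  After event 2: stock=20 > 9
  After event 3: stock=40 > 9
  After event 4: stock=55 > 9
  After event 5: stock=58 > 9
  After event 6: stock=42 > 9
  After event 7: stock=72 > 9
  After event 8: stock=51 > 9
  After event 9: stock=42 > 9
Alert events: []. Count = 0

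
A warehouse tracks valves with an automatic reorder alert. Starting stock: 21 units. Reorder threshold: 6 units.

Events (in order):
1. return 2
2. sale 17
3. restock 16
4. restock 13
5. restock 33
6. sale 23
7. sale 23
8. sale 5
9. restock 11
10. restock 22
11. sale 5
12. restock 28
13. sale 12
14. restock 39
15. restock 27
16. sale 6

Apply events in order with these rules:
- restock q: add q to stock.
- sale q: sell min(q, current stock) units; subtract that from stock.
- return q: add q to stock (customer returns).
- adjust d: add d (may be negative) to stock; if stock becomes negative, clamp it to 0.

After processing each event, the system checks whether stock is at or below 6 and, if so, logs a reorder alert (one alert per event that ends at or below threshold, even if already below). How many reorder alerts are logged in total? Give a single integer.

Answer: 1

Derivation:
Processing events:
Start: stock = 21
  Event 1 (return 2): 21 + 2 = 23
  Event 2 (sale 17): sell min(17,23)=17. stock: 23 - 17 = 6. total_sold = 17
  Event 3 (restock 16): 6 + 16 = 22
  Event 4 (restock 13): 22 + 13 = 35
  Event 5 (restock 33): 35 + 33 = 68
  Event 6 (sale 23): sell min(23,68)=23. stock: 68 - 23 = 45. total_sold = 40
  Event 7 (sale 23): sell min(23,45)=23. stock: 45 - 23 = 22. total_sold = 63
  Event 8 (sale 5): sell min(5,22)=5. stock: 22 - 5 = 17. total_sold = 68
  Event 9 (restock 11): 17 + 11 = 28
  Event 10 (restock 22): 28 + 22 = 50
  Event 11 (sale 5): sell min(5,50)=5. stock: 50 - 5 = 45. total_sold = 73
  Event 12 (restock 28): 45 + 28 = 73
  Event 13 (sale 12): sell min(12,73)=12. stock: 73 - 12 = 61. total_sold = 85
  Event 14 (restock 39): 61 + 39 = 100
  Event 15 (restock 27): 100 + 27 = 127
  Event 16 (sale 6): sell min(6,127)=6. stock: 127 - 6 = 121. total_sold = 91
Final: stock = 121, total_sold = 91

Checking against threshold 6:
  After event 1: stock=23 > 6
  After event 2: stock=6 <= 6 -> ALERT
  After event 3: stock=22 > 6
  After event 4: stock=35 > 6
  After event 5: stock=68 > 6
  After event 6: stock=45 > 6
  After event 7: stock=22 > 6
  After event 8: stock=17 > 6
  After event 9: stock=28 > 6
  After event 10: stock=50 > 6
  After event 11: stock=45 > 6
  After event 12: stock=73 > 6
  After event 13: stock=61 > 6
  After event 14: stock=100 > 6
  After event 15: stock=127 > 6
  After event 16: stock=121 > 6
Alert events: [2]. Count = 1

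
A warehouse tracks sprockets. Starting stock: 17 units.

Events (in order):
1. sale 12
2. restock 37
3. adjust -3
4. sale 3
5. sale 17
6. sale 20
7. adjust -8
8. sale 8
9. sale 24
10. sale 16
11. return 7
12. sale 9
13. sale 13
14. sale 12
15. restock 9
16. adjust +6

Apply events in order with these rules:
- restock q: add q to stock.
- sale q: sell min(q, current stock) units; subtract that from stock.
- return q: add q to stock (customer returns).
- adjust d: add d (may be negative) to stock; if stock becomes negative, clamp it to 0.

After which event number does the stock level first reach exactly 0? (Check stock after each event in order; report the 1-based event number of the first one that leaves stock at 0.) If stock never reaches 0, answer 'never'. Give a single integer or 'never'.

Processing events:
Start: stock = 17
  Event 1 (sale 12): sell min(12,17)=12. stock: 17 - 12 = 5. total_sold = 12
  Event 2 (restock 37): 5 + 37 = 42
  Event 3 (adjust -3): 42 + -3 = 39
  Event 4 (sale 3): sell min(3,39)=3. stock: 39 - 3 = 36. total_sold = 15
  Event 5 (sale 17): sell min(17,36)=17. stock: 36 - 17 = 19. total_sold = 32
  Event 6 (sale 20): sell min(20,19)=19. stock: 19 - 19 = 0. total_sold = 51
  Event 7 (adjust -8): 0 + -8 = 0 (clamped to 0)
  Event 8 (sale 8): sell min(8,0)=0. stock: 0 - 0 = 0. total_sold = 51
  Event 9 (sale 24): sell min(24,0)=0. stock: 0 - 0 = 0. total_sold = 51
  Event 10 (sale 16): sell min(16,0)=0. stock: 0 - 0 = 0. total_sold = 51
  Event 11 (return 7): 0 + 7 = 7
  Event 12 (sale 9): sell min(9,7)=7. stock: 7 - 7 = 0. total_sold = 58
  Event 13 (sale 13): sell min(13,0)=0. stock: 0 - 0 = 0. total_sold = 58
  Event 14 (sale 12): sell min(12,0)=0. stock: 0 - 0 = 0. total_sold = 58
  Event 15 (restock 9): 0 + 9 = 9
  Event 16 (adjust +6): 9 + 6 = 15
Final: stock = 15, total_sold = 58

First zero at event 6.

Answer: 6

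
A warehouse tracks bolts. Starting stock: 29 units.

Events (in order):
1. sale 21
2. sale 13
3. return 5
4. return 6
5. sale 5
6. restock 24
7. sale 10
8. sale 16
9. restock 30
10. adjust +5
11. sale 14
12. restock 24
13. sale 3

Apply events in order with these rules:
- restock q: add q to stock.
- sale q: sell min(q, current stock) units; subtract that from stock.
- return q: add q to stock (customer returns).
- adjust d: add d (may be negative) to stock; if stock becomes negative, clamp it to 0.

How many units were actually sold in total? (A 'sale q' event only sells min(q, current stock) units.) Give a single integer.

Answer: 77

Derivation:
Processing events:
Start: stock = 29
  Event 1 (sale 21): sell min(21,29)=21. stock: 29 - 21 = 8. total_sold = 21
  Event 2 (sale 13): sell min(13,8)=8. stock: 8 - 8 = 0. total_sold = 29
  Event 3 (return 5): 0 + 5 = 5
  Event 4 (return 6): 5 + 6 = 11
  Event 5 (sale 5): sell min(5,11)=5. stock: 11 - 5 = 6. total_sold = 34
  Event 6 (restock 24): 6 + 24 = 30
  Event 7 (sale 10): sell min(10,30)=10. stock: 30 - 10 = 20. total_sold = 44
  Event 8 (sale 16): sell min(16,20)=16. stock: 20 - 16 = 4. total_sold = 60
  Event 9 (restock 30): 4 + 30 = 34
  Event 10 (adjust +5): 34 + 5 = 39
  Event 11 (sale 14): sell min(14,39)=14. stock: 39 - 14 = 25. total_sold = 74
  Event 12 (restock 24): 25 + 24 = 49
  Event 13 (sale 3): sell min(3,49)=3. stock: 49 - 3 = 46. total_sold = 77
Final: stock = 46, total_sold = 77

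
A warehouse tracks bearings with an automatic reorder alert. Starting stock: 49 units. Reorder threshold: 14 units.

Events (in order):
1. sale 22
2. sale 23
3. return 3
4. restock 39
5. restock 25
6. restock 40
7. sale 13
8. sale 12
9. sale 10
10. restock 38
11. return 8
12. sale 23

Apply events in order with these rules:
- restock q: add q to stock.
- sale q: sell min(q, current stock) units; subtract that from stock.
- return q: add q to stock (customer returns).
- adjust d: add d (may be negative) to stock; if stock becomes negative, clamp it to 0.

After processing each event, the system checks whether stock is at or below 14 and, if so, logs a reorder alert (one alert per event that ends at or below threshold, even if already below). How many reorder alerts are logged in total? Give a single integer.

Answer: 2

Derivation:
Processing events:
Start: stock = 49
  Event 1 (sale 22): sell min(22,49)=22. stock: 49 - 22 = 27. total_sold = 22
  Event 2 (sale 23): sell min(23,27)=23. stock: 27 - 23 = 4. total_sold = 45
  Event 3 (return 3): 4 + 3 = 7
  Event 4 (restock 39): 7 + 39 = 46
  Event 5 (restock 25): 46 + 25 = 71
  Event 6 (restock 40): 71 + 40 = 111
  Event 7 (sale 13): sell min(13,111)=13. stock: 111 - 13 = 98. total_sold = 58
  Event 8 (sale 12): sell min(12,98)=12. stock: 98 - 12 = 86. total_sold = 70
  Event 9 (sale 10): sell min(10,86)=10. stock: 86 - 10 = 76. total_sold = 80
  Event 10 (restock 38): 76 + 38 = 114
  Event 11 (return 8): 114 + 8 = 122
  Event 12 (sale 23): sell min(23,122)=23. stock: 122 - 23 = 99. total_sold = 103
Final: stock = 99, total_sold = 103

Checking against threshold 14:
  After event 1: stock=27 > 14
  After event 2: stock=4 <= 14 -> ALERT
  After event 3: stock=7 <= 14 -> ALERT
  After event 4: stock=46 > 14
  After event 5: stock=71 > 14
  After event 6: stock=111 > 14
  After event 7: stock=98 > 14
  After event 8: stock=86 > 14
  After event 9: stock=76 > 14
  After event 10: stock=114 > 14
  After event 11: stock=122 > 14
  After event 12: stock=99 > 14
Alert events: [2, 3]. Count = 2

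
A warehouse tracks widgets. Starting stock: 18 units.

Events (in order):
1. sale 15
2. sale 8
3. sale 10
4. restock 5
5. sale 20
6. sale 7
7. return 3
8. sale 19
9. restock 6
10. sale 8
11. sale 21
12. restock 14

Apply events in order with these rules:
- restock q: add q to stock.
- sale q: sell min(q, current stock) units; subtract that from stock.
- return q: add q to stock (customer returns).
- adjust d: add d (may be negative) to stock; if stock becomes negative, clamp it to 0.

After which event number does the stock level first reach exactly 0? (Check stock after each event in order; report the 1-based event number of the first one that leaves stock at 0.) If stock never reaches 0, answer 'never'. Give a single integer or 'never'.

Processing events:
Start: stock = 18
  Event 1 (sale 15): sell min(15,18)=15. stock: 18 - 15 = 3. total_sold = 15
  Event 2 (sale 8): sell min(8,3)=3. stock: 3 - 3 = 0. total_sold = 18
  Event 3 (sale 10): sell min(10,0)=0. stock: 0 - 0 = 0. total_sold = 18
  Event 4 (restock 5): 0 + 5 = 5
  Event 5 (sale 20): sell min(20,5)=5. stock: 5 - 5 = 0. total_sold = 23
  Event 6 (sale 7): sell min(7,0)=0. stock: 0 - 0 = 0. total_sold = 23
  Event 7 (return 3): 0 + 3 = 3
  Event 8 (sale 19): sell min(19,3)=3. stock: 3 - 3 = 0. total_sold = 26
  Event 9 (restock 6): 0 + 6 = 6
  Event 10 (sale 8): sell min(8,6)=6. stock: 6 - 6 = 0. total_sold = 32
  Event 11 (sale 21): sell min(21,0)=0. stock: 0 - 0 = 0. total_sold = 32
  Event 12 (restock 14): 0 + 14 = 14
Final: stock = 14, total_sold = 32

First zero at event 2.

Answer: 2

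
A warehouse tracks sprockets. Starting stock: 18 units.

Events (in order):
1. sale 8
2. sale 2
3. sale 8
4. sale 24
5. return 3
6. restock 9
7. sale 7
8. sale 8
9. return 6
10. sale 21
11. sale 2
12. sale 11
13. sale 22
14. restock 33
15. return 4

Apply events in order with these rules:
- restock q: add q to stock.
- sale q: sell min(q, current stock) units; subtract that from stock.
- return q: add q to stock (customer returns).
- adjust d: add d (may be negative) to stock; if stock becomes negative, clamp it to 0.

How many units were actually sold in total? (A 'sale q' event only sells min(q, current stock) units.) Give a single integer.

Answer: 36

Derivation:
Processing events:
Start: stock = 18
  Event 1 (sale 8): sell min(8,18)=8. stock: 18 - 8 = 10. total_sold = 8
  Event 2 (sale 2): sell min(2,10)=2. stock: 10 - 2 = 8. total_sold = 10
  Event 3 (sale 8): sell min(8,8)=8. stock: 8 - 8 = 0. total_sold = 18
  Event 4 (sale 24): sell min(24,0)=0. stock: 0 - 0 = 0. total_sold = 18
  Event 5 (return 3): 0 + 3 = 3
  Event 6 (restock 9): 3 + 9 = 12
  Event 7 (sale 7): sell min(7,12)=7. stock: 12 - 7 = 5. total_sold = 25
  Event 8 (sale 8): sell min(8,5)=5. stock: 5 - 5 = 0. total_sold = 30
  Event 9 (return 6): 0 + 6 = 6
  Event 10 (sale 21): sell min(21,6)=6. stock: 6 - 6 = 0. total_sold = 36
  Event 11 (sale 2): sell min(2,0)=0. stock: 0 - 0 = 0. total_sold = 36
  Event 12 (sale 11): sell min(11,0)=0. stock: 0 - 0 = 0. total_sold = 36
  Event 13 (sale 22): sell min(22,0)=0. stock: 0 - 0 = 0. total_sold = 36
  Event 14 (restock 33): 0 + 33 = 33
  Event 15 (return 4): 33 + 4 = 37
Final: stock = 37, total_sold = 36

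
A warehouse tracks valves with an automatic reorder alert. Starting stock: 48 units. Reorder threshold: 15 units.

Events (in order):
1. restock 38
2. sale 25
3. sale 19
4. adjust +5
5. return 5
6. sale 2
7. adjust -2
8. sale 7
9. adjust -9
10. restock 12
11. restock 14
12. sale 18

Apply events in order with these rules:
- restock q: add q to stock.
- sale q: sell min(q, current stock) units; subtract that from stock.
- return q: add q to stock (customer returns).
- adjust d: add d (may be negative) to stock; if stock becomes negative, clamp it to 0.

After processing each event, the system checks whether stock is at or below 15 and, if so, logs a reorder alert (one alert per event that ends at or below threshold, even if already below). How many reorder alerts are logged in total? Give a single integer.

Answer: 0

Derivation:
Processing events:
Start: stock = 48
  Event 1 (restock 38): 48 + 38 = 86
  Event 2 (sale 25): sell min(25,86)=25. stock: 86 - 25 = 61. total_sold = 25
  Event 3 (sale 19): sell min(19,61)=19. stock: 61 - 19 = 42. total_sold = 44
  Event 4 (adjust +5): 42 + 5 = 47
  Event 5 (return 5): 47 + 5 = 52
  Event 6 (sale 2): sell min(2,52)=2. stock: 52 - 2 = 50. total_sold = 46
  Event 7 (adjust -2): 50 + -2 = 48
  Event 8 (sale 7): sell min(7,48)=7. stock: 48 - 7 = 41. total_sold = 53
  Event 9 (adjust -9): 41 + -9 = 32
  Event 10 (restock 12): 32 + 12 = 44
  Event 11 (restock 14): 44 + 14 = 58
  Event 12 (sale 18): sell min(18,58)=18. stock: 58 - 18 = 40. total_sold = 71
Final: stock = 40, total_sold = 71

Checking against threshold 15:
  After event 1: stock=86 > 15
  After event 2: stock=61 > 15
  After event 3: stock=42 > 15
  After event 4: stock=47 > 15
  After event 5: stock=52 > 15
  After event 6: stock=50 > 15
  After event 7: stock=48 > 15
  After event 8: stock=41 > 15
  After event 9: stock=32 > 15
  After event 10: stock=44 > 15
  After event 11: stock=58 > 15
  After event 12: stock=40 > 15
Alert events: []. Count = 0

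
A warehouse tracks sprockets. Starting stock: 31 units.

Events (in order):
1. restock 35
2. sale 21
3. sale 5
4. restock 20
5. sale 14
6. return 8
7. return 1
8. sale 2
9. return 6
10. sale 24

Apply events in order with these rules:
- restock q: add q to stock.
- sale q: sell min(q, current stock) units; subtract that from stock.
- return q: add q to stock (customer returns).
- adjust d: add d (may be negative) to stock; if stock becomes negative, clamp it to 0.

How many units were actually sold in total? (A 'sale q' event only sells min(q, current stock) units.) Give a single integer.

Processing events:
Start: stock = 31
  Event 1 (restock 35): 31 + 35 = 66
  Event 2 (sale 21): sell min(21,66)=21. stock: 66 - 21 = 45. total_sold = 21
  Event 3 (sale 5): sell min(5,45)=5. stock: 45 - 5 = 40. total_sold = 26
  Event 4 (restock 20): 40 + 20 = 60
  Event 5 (sale 14): sell min(14,60)=14. stock: 60 - 14 = 46. total_sold = 40
  Event 6 (return 8): 46 + 8 = 54
  Event 7 (return 1): 54 + 1 = 55
  Event 8 (sale 2): sell min(2,55)=2. stock: 55 - 2 = 53. total_sold = 42
  Event 9 (return 6): 53 + 6 = 59
  Event 10 (sale 24): sell min(24,59)=24. stock: 59 - 24 = 35. total_sold = 66
Final: stock = 35, total_sold = 66

Answer: 66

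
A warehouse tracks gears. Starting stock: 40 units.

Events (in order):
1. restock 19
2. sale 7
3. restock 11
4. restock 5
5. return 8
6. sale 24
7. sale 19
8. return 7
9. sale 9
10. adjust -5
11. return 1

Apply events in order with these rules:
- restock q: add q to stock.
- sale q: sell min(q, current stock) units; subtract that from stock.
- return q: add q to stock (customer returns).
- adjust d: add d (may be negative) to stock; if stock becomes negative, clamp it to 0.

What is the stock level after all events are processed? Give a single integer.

Answer: 27

Derivation:
Processing events:
Start: stock = 40
  Event 1 (restock 19): 40 + 19 = 59
  Event 2 (sale 7): sell min(7,59)=7. stock: 59 - 7 = 52. total_sold = 7
  Event 3 (restock 11): 52 + 11 = 63
  Event 4 (restock 5): 63 + 5 = 68
  Event 5 (return 8): 68 + 8 = 76
  Event 6 (sale 24): sell min(24,76)=24. stock: 76 - 24 = 52. total_sold = 31
  Event 7 (sale 19): sell min(19,52)=19. stock: 52 - 19 = 33. total_sold = 50
  Event 8 (return 7): 33 + 7 = 40
  Event 9 (sale 9): sell min(9,40)=9. stock: 40 - 9 = 31. total_sold = 59
  Event 10 (adjust -5): 31 + -5 = 26
  Event 11 (return 1): 26 + 1 = 27
Final: stock = 27, total_sold = 59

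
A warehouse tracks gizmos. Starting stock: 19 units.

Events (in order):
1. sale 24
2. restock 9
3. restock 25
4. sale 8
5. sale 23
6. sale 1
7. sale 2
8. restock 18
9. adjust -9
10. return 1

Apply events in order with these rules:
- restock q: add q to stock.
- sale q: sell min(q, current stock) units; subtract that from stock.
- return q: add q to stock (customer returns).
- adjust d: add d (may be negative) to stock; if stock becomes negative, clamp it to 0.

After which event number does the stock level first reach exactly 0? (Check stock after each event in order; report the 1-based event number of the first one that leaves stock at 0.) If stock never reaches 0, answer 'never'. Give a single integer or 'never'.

Answer: 1

Derivation:
Processing events:
Start: stock = 19
  Event 1 (sale 24): sell min(24,19)=19. stock: 19 - 19 = 0. total_sold = 19
  Event 2 (restock 9): 0 + 9 = 9
  Event 3 (restock 25): 9 + 25 = 34
  Event 4 (sale 8): sell min(8,34)=8. stock: 34 - 8 = 26. total_sold = 27
  Event 5 (sale 23): sell min(23,26)=23. stock: 26 - 23 = 3. total_sold = 50
  Event 6 (sale 1): sell min(1,3)=1. stock: 3 - 1 = 2. total_sold = 51
  Event 7 (sale 2): sell min(2,2)=2. stock: 2 - 2 = 0. total_sold = 53
  Event 8 (restock 18): 0 + 18 = 18
  Event 9 (adjust -9): 18 + -9 = 9
  Event 10 (return 1): 9 + 1 = 10
Final: stock = 10, total_sold = 53

First zero at event 1.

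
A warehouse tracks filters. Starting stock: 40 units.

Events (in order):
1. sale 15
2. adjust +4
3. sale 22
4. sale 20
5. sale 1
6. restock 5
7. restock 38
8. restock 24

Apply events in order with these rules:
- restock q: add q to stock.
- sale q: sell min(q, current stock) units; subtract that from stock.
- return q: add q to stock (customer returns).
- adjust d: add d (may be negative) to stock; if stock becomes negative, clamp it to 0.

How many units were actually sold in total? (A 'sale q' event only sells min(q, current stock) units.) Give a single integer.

Answer: 44

Derivation:
Processing events:
Start: stock = 40
  Event 1 (sale 15): sell min(15,40)=15. stock: 40 - 15 = 25. total_sold = 15
  Event 2 (adjust +4): 25 + 4 = 29
  Event 3 (sale 22): sell min(22,29)=22. stock: 29 - 22 = 7. total_sold = 37
  Event 4 (sale 20): sell min(20,7)=7. stock: 7 - 7 = 0. total_sold = 44
  Event 5 (sale 1): sell min(1,0)=0. stock: 0 - 0 = 0. total_sold = 44
  Event 6 (restock 5): 0 + 5 = 5
  Event 7 (restock 38): 5 + 38 = 43
  Event 8 (restock 24): 43 + 24 = 67
Final: stock = 67, total_sold = 44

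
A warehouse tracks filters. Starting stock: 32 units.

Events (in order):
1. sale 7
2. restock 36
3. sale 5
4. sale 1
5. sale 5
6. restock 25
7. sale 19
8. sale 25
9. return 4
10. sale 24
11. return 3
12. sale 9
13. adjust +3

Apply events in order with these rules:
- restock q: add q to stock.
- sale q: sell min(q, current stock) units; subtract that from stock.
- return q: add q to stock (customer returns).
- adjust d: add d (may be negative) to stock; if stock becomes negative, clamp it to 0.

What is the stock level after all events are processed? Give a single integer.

Answer: 8

Derivation:
Processing events:
Start: stock = 32
  Event 1 (sale 7): sell min(7,32)=7. stock: 32 - 7 = 25. total_sold = 7
  Event 2 (restock 36): 25 + 36 = 61
  Event 3 (sale 5): sell min(5,61)=5. stock: 61 - 5 = 56. total_sold = 12
  Event 4 (sale 1): sell min(1,56)=1. stock: 56 - 1 = 55. total_sold = 13
  Event 5 (sale 5): sell min(5,55)=5. stock: 55 - 5 = 50. total_sold = 18
  Event 6 (restock 25): 50 + 25 = 75
  Event 7 (sale 19): sell min(19,75)=19. stock: 75 - 19 = 56. total_sold = 37
  Event 8 (sale 25): sell min(25,56)=25. stock: 56 - 25 = 31. total_sold = 62
  Event 9 (return 4): 31 + 4 = 35
  Event 10 (sale 24): sell min(24,35)=24. stock: 35 - 24 = 11. total_sold = 86
  Event 11 (return 3): 11 + 3 = 14
  Event 12 (sale 9): sell min(9,14)=9. stock: 14 - 9 = 5. total_sold = 95
  Event 13 (adjust +3): 5 + 3 = 8
Final: stock = 8, total_sold = 95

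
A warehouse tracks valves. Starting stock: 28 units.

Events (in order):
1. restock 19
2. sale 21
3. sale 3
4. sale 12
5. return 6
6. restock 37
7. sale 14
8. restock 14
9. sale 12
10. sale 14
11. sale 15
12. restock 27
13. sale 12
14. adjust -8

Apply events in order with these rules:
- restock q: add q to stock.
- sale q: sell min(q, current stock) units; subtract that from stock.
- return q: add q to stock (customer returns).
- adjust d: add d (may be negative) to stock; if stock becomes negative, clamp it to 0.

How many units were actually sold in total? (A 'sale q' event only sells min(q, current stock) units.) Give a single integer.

Answer: 103

Derivation:
Processing events:
Start: stock = 28
  Event 1 (restock 19): 28 + 19 = 47
  Event 2 (sale 21): sell min(21,47)=21. stock: 47 - 21 = 26. total_sold = 21
  Event 3 (sale 3): sell min(3,26)=3. stock: 26 - 3 = 23. total_sold = 24
  Event 4 (sale 12): sell min(12,23)=12. stock: 23 - 12 = 11. total_sold = 36
  Event 5 (return 6): 11 + 6 = 17
  Event 6 (restock 37): 17 + 37 = 54
  Event 7 (sale 14): sell min(14,54)=14. stock: 54 - 14 = 40. total_sold = 50
  Event 8 (restock 14): 40 + 14 = 54
  Event 9 (sale 12): sell min(12,54)=12. stock: 54 - 12 = 42. total_sold = 62
  Event 10 (sale 14): sell min(14,42)=14. stock: 42 - 14 = 28. total_sold = 76
  Event 11 (sale 15): sell min(15,28)=15. stock: 28 - 15 = 13. total_sold = 91
  Event 12 (restock 27): 13 + 27 = 40
  Event 13 (sale 12): sell min(12,40)=12. stock: 40 - 12 = 28. total_sold = 103
  Event 14 (adjust -8): 28 + -8 = 20
Final: stock = 20, total_sold = 103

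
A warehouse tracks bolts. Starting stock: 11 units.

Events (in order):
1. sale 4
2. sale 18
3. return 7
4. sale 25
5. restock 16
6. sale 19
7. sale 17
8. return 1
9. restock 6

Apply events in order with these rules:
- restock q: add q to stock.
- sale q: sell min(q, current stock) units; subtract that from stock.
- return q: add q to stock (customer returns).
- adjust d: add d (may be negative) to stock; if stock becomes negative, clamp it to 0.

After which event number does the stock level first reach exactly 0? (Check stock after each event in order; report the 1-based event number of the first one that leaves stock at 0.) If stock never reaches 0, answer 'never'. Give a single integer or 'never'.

Answer: 2

Derivation:
Processing events:
Start: stock = 11
  Event 1 (sale 4): sell min(4,11)=4. stock: 11 - 4 = 7. total_sold = 4
  Event 2 (sale 18): sell min(18,7)=7. stock: 7 - 7 = 0. total_sold = 11
  Event 3 (return 7): 0 + 7 = 7
  Event 4 (sale 25): sell min(25,7)=7. stock: 7 - 7 = 0. total_sold = 18
  Event 5 (restock 16): 0 + 16 = 16
  Event 6 (sale 19): sell min(19,16)=16. stock: 16 - 16 = 0. total_sold = 34
  Event 7 (sale 17): sell min(17,0)=0. stock: 0 - 0 = 0. total_sold = 34
  Event 8 (return 1): 0 + 1 = 1
  Event 9 (restock 6): 1 + 6 = 7
Final: stock = 7, total_sold = 34

First zero at event 2.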